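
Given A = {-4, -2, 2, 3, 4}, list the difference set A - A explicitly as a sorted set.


A - A = {a - a' : a, a' ∈ A}.
Compute a - a' for each ordered pair (a, a'):
a = -4: -4--4=0, -4--2=-2, -4-2=-6, -4-3=-7, -4-4=-8
a = -2: -2--4=2, -2--2=0, -2-2=-4, -2-3=-5, -2-4=-6
a = 2: 2--4=6, 2--2=4, 2-2=0, 2-3=-1, 2-4=-2
a = 3: 3--4=7, 3--2=5, 3-2=1, 3-3=0, 3-4=-1
a = 4: 4--4=8, 4--2=6, 4-2=2, 4-3=1, 4-4=0
Collecting distinct values (and noting 0 appears from a-a):
A - A = {-8, -7, -6, -5, -4, -2, -1, 0, 1, 2, 4, 5, 6, 7, 8}
|A - A| = 15

A - A = {-8, -7, -6, -5, -4, -2, -1, 0, 1, 2, 4, 5, 6, 7, 8}


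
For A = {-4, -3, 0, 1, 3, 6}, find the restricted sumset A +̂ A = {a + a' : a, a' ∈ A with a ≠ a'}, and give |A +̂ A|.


Restricted sumset: A +̂ A = {a + a' : a ∈ A, a' ∈ A, a ≠ a'}.
Equivalently, take A + A and drop any sum 2a that is achievable ONLY as a + a for a ∈ A (i.e. sums representable only with equal summands).
Enumerate pairs (a, a') with a < a' (symmetric, so each unordered pair gives one sum; this covers all a ≠ a'):
  -4 + -3 = -7
  -4 + 0 = -4
  -4 + 1 = -3
  -4 + 3 = -1
  -4 + 6 = 2
  -3 + 0 = -3
  -3 + 1 = -2
  -3 + 3 = 0
  -3 + 6 = 3
  0 + 1 = 1
  0 + 3 = 3
  0 + 6 = 6
  1 + 3 = 4
  1 + 6 = 7
  3 + 6 = 9
Collected distinct sums: {-7, -4, -3, -2, -1, 0, 1, 2, 3, 4, 6, 7, 9}
|A +̂ A| = 13
(Reference bound: |A +̂ A| ≥ 2|A| - 3 for |A| ≥ 2, with |A| = 6 giving ≥ 9.)

|A +̂ A| = 13


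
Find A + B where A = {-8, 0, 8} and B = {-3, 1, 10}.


A + B = {a + b : a ∈ A, b ∈ B}.
Enumerate all |A|·|B| = 3·3 = 9 pairs (a, b) and collect distinct sums.
a = -8: -8+-3=-11, -8+1=-7, -8+10=2
a = 0: 0+-3=-3, 0+1=1, 0+10=10
a = 8: 8+-3=5, 8+1=9, 8+10=18
Collecting distinct sums: A + B = {-11, -7, -3, 1, 2, 5, 9, 10, 18}
|A + B| = 9

A + B = {-11, -7, -3, 1, 2, 5, 9, 10, 18}


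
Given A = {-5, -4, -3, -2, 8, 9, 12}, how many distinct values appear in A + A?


A + A = {a + a' : a, a' ∈ A}; |A| = 7.
General bounds: 2|A| - 1 ≤ |A + A| ≤ |A|(|A|+1)/2, i.e. 13 ≤ |A + A| ≤ 28.
Lower bound 2|A|-1 is attained iff A is an arithmetic progression.
Enumerate sums a + a' for a ≤ a' (symmetric, so this suffices):
a = -5: -5+-5=-10, -5+-4=-9, -5+-3=-8, -5+-2=-7, -5+8=3, -5+9=4, -5+12=7
a = -4: -4+-4=-8, -4+-3=-7, -4+-2=-6, -4+8=4, -4+9=5, -4+12=8
a = -3: -3+-3=-6, -3+-2=-5, -3+8=5, -3+9=6, -3+12=9
a = -2: -2+-2=-4, -2+8=6, -2+9=7, -2+12=10
a = 8: 8+8=16, 8+9=17, 8+12=20
a = 9: 9+9=18, 9+12=21
a = 12: 12+12=24
Distinct sums: {-10, -9, -8, -7, -6, -5, -4, 3, 4, 5, 6, 7, 8, 9, 10, 16, 17, 18, 20, 21, 24}
|A + A| = 21

|A + A| = 21


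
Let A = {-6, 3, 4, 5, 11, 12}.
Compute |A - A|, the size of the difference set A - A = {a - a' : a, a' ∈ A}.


A - A = {a - a' : a, a' ∈ A}; |A| = 6.
Bounds: 2|A|-1 ≤ |A - A| ≤ |A|² - |A| + 1, i.e. 11 ≤ |A - A| ≤ 31.
Note: 0 ∈ A - A always (from a - a). The set is symmetric: if d ∈ A - A then -d ∈ A - A.
Enumerate nonzero differences d = a - a' with a > a' (then include -d):
Positive differences: {1, 2, 6, 7, 8, 9, 10, 11, 17, 18}
Full difference set: {0} ∪ (positive diffs) ∪ (negative diffs).
|A - A| = 1 + 2·10 = 21 (matches direct enumeration: 21).

|A - A| = 21


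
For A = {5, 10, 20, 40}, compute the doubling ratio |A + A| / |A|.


|A| = 4.
Compute A + A by enumerating all 16 pairs.
A + A = {10, 15, 20, 25, 30, 40, 45, 50, 60, 80}, so |A + A| = 10.
K = |A + A| / |A| = 10/4 = 5/2 ≈ 2.5000.
Reference: AP of size 4 gives K = 7/4 ≈ 1.7500; a fully generic set of size 4 gives K ≈ 2.5000.

|A| = 4, |A + A| = 10, K = 10/4 = 5/2.


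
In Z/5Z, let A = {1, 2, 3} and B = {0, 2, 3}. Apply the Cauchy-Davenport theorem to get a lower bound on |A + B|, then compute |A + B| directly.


Cauchy-Davenport: |A + B| ≥ min(p, |A| + |B| - 1) for A, B nonempty in Z/pZ.
|A| = 3, |B| = 3, p = 5.
CD lower bound = min(5, 3 + 3 - 1) = min(5, 5) = 5.
Compute A + B mod 5 directly:
a = 1: 1+0=1, 1+2=3, 1+3=4
a = 2: 2+0=2, 2+2=4, 2+3=0
a = 3: 3+0=3, 3+2=0, 3+3=1
A + B = {0, 1, 2, 3, 4}, so |A + B| = 5.
Verify: 5 ≥ 5? Yes ✓.

CD lower bound = 5, actual |A + B| = 5.


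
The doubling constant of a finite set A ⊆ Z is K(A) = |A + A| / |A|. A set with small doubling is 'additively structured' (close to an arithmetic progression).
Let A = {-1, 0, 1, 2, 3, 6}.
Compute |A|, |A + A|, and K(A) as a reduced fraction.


|A| = 6.
Compute A + A by enumerating all 36 pairs.
A + A = {-2, -1, 0, 1, 2, 3, 4, 5, 6, 7, 8, 9, 12}, so |A + A| = 13.
K = |A + A| / |A| = 13/6 (already in lowest terms) ≈ 2.1667.
Reference: AP of size 6 gives K = 11/6 ≈ 1.8333; a fully generic set of size 6 gives K ≈ 3.5000.

|A| = 6, |A + A| = 13, K = 13/6.


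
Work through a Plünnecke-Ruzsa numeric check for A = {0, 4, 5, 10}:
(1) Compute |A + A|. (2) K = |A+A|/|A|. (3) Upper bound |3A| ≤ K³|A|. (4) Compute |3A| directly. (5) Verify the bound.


|A| = 4.
Step 1: Compute A + A by enumerating all 16 pairs.
A + A = {0, 4, 5, 8, 9, 10, 14, 15, 20}, so |A + A| = 9.
Step 2: Doubling constant K = |A + A|/|A| = 9/4 = 9/4 ≈ 2.2500.
Step 3: Plünnecke-Ruzsa gives |3A| ≤ K³·|A| = (2.2500)³ · 4 ≈ 45.5625.
Step 4: Compute 3A = A + A + A directly by enumerating all triples (a,b,c) ∈ A³; |3A| = 16.
Step 5: Check 16 ≤ 45.5625? Yes ✓.

K = 9/4, Plünnecke-Ruzsa bound K³|A| ≈ 45.5625, |3A| = 16, inequality holds.


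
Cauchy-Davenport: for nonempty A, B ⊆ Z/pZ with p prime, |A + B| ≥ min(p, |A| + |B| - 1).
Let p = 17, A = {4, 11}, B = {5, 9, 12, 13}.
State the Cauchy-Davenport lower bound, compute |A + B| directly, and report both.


Cauchy-Davenport: |A + B| ≥ min(p, |A| + |B| - 1) for A, B nonempty in Z/pZ.
|A| = 2, |B| = 4, p = 17.
CD lower bound = min(17, 2 + 4 - 1) = min(17, 5) = 5.
Compute A + B mod 17 directly:
a = 4: 4+5=9, 4+9=13, 4+12=16, 4+13=0
a = 11: 11+5=16, 11+9=3, 11+12=6, 11+13=7
A + B = {0, 3, 6, 7, 9, 13, 16}, so |A + B| = 7.
Verify: 7 ≥ 5? Yes ✓.

CD lower bound = 5, actual |A + B| = 7.


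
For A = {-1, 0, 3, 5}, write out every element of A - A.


A - A = {a - a' : a, a' ∈ A}.
Compute a - a' for each ordered pair (a, a'):
a = -1: -1--1=0, -1-0=-1, -1-3=-4, -1-5=-6
a = 0: 0--1=1, 0-0=0, 0-3=-3, 0-5=-5
a = 3: 3--1=4, 3-0=3, 3-3=0, 3-5=-2
a = 5: 5--1=6, 5-0=5, 5-3=2, 5-5=0
Collecting distinct values (and noting 0 appears from a-a):
A - A = {-6, -5, -4, -3, -2, -1, 0, 1, 2, 3, 4, 5, 6}
|A - A| = 13

A - A = {-6, -5, -4, -3, -2, -1, 0, 1, 2, 3, 4, 5, 6}


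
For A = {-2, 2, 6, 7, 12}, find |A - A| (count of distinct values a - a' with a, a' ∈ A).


A - A = {a - a' : a, a' ∈ A}; |A| = 5.
Bounds: 2|A|-1 ≤ |A - A| ≤ |A|² - |A| + 1, i.e. 9 ≤ |A - A| ≤ 21.
Note: 0 ∈ A - A always (from a - a). The set is symmetric: if d ∈ A - A then -d ∈ A - A.
Enumerate nonzero differences d = a - a' with a > a' (then include -d):
Positive differences: {1, 4, 5, 6, 8, 9, 10, 14}
Full difference set: {0} ∪ (positive diffs) ∪ (negative diffs).
|A - A| = 1 + 2·8 = 17 (matches direct enumeration: 17).

|A - A| = 17


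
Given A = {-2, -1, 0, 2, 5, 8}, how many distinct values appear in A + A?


A + A = {a + a' : a, a' ∈ A}; |A| = 6.
General bounds: 2|A| - 1 ≤ |A + A| ≤ |A|(|A|+1)/2, i.e. 11 ≤ |A + A| ≤ 21.
Lower bound 2|A|-1 is attained iff A is an arithmetic progression.
Enumerate sums a + a' for a ≤ a' (symmetric, so this suffices):
a = -2: -2+-2=-4, -2+-1=-3, -2+0=-2, -2+2=0, -2+5=3, -2+8=6
a = -1: -1+-1=-2, -1+0=-1, -1+2=1, -1+5=4, -1+8=7
a = 0: 0+0=0, 0+2=2, 0+5=5, 0+8=8
a = 2: 2+2=4, 2+5=7, 2+8=10
a = 5: 5+5=10, 5+8=13
a = 8: 8+8=16
Distinct sums: {-4, -3, -2, -1, 0, 1, 2, 3, 4, 5, 6, 7, 8, 10, 13, 16}
|A + A| = 16

|A + A| = 16


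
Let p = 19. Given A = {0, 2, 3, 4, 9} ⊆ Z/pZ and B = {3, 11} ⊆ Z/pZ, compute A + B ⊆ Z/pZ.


Work in Z/19Z: reduce every sum a + b modulo 19.
Enumerate all 10 pairs:
a = 0: 0+3=3, 0+11=11
a = 2: 2+3=5, 2+11=13
a = 3: 3+3=6, 3+11=14
a = 4: 4+3=7, 4+11=15
a = 9: 9+3=12, 9+11=1
Distinct residues collected: {1, 3, 5, 6, 7, 11, 12, 13, 14, 15}
|A + B| = 10 (out of 19 total residues).

A + B = {1, 3, 5, 6, 7, 11, 12, 13, 14, 15}


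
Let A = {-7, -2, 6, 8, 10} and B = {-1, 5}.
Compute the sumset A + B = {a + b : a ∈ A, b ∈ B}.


A + B = {a + b : a ∈ A, b ∈ B}.
Enumerate all |A|·|B| = 5·2 = 10 pairs (a, b) and collect distinct sums.
a = -7: -7+-1=-8, -7+5=-2
a = -2: -2+-1=-3, -2+5=3
a = 6: 6+-1=5, 6+5=11
a = 8: 8+-1=7, 8+5=13
a = 10: 10+-1=9, 10+5=15
Collecting distinct sums: A + B = {-8, -3, -2, 3, 5, 7, 9, 11, 13, 15}
|A + B| = 10

A + B = {-8, -3, -2, 3, 5, 7, 9, 11, 13, 15}


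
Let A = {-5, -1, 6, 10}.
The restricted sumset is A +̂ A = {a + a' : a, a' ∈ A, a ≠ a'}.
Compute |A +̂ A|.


Restricted sumset: A +̂ A = {a + a' : a ∈ A, a' ∈ A, a ≠ a'}.
Equivalently, take A + A and drop any sum 2a that is achievable ONLY as a + a for a ∈ A (i.e. sums representable only with equal summands).
Enumerate pairs (a, a') with a < a' (symmetric, so each unordered pair gives one sum; this covers all a ≠ a'):
  -5 + -1 = -6
  -5 + 6 = 1
  -5 + 10 = 5
  -1 + 6 = 5
  -1 + 10 = 9
  6 + 10 = 16
Collected distinct sums: {-6, 1, 5, 9, 16}
|A +̂ A| = 5
(Reference bound: |A +̂ A| ≥ 2|A| - 3 for |A| ≥ 2, with |A| = 4 giving ≥ 5.)

|A +̂ A| = 5


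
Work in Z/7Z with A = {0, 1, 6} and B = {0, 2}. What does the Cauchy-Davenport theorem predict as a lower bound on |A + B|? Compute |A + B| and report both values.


Cauchy-Davenport: |A + B| ≥ min(p, |A| + |B| - 1) for A, B nonempty in Z/pZ.
|A| = 3, |B| = 2, p = 7.
CD lower bound = min(7, 3 + 2 - 1) = min(7, 4) = 4.
Compute A + B mod 7 directly:
a = 0: 0+0=0, 0+2=2
a = 1: 1+0=1, 1+2=3
a = 6: 6+0=6, 6+2=1
A + B = {0, 1, 2, 3, 6}, so |A + B| = 5.
Verify: 5 ≥ 4? Yes ✓.

CD lower bound = 4, actual |A + B| = 5.


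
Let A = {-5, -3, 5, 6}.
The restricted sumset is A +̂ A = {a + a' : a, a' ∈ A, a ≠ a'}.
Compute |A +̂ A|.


Restricted sumset: A +̂ A = {a + a' : a ∈ A, a' ∈ A, a ≠ a'}.
Equivalently, take A + A and drop any sum 2a that is achievable ONLY as a + a for a ∈ A (i.e. sums representable only with equal summands).
Enumerate pairs (a, a') with a < a' (symmetric, so each unordered pair gives one sum; this covers all a ≠ a'):
  -5 + -3 = -8
  -5 + 5 = 0
  -5 + 6 = 1
  -3 + 5 = 2
  -3 + 6 = 3
  5 + 6 = 11
Collected distinct sums: {-8, 0, 1, 2, 3, 11}
|A +̂ A| = 6
(Reference bound: |A +̂ A| ≥ 2|A| - 3 for |A| ≥ 2, with |A| = 4 giving ≥ 5.)

|A +̂ A| = 6


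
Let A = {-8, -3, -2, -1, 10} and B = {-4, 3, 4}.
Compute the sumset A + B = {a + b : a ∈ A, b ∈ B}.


A + B = {a + b : a ∈ A, b ∈ B}.
Enumerate all |A|·|B| = 5·3 = 15 pairs (a, b) and collect distinct sums.
a = -8: -8+-4=-12, -8+3=-5, -8+4=-4
a = -3: -3+-4=-7, -3+3=0, -3+4=1
a = -2: -2+-4=-6, -2+3=1, -2+4=2
a = -1: -1+-4=-5, -1+3=2, -1+4=3
a = 10: 10+-4=6, 10+3=13, 10+4=14
Collecting distinct sums: A + B = {-12, -7, -6, -5, -4, 0, 1, 2, 3, 6, 13, 14}
|A + B| = 12

A + B = {-12, -7, -6, -5, -4, 0, 1, 2, 3, 6, 13, 14}


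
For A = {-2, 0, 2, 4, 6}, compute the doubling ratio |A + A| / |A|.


|A| = 5.
Compute A + A by enumerating all 25 pairs.
A + A = {-4, -2, 0, 2, 4, 6, 8, 10, 12}, so |A + A| = 9.
K = |A + A| / |A| = 9/5 (already in lowest terms) ≈ 1.8000.
Reference: AP of size 5 gives K = 9/5 ≈ 1.8000; a fully generic set of size 5 gives K ≈ 3.0000.

|A| = 5, |A + A| = 9, K = 9/5.


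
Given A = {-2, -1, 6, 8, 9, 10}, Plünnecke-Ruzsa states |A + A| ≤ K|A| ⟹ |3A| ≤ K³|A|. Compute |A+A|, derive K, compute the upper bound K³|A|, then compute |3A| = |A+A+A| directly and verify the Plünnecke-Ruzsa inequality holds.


|A| = 6.
Step 1: Compute A + A by enumerating all 36 pairs.
A + A = {-4, -3, -2, 4, 5, 6, 7, 8, 9, 12, 14, 15, 16, 17, 18, 19, 20}, so |A + A| = 17.
Step 2: Doubling constant K = |A + A|/|A| = 17/6 = 17/6 ≈ 2.8333.
Step 3: Plünnecke-Ruzsa gives |3A| ≤ K³·|A| = (2.8333)³ · 6 ≈ 136.4722.
Step 4: Compute 3A = A + A + A directly by enumerating all triples (a,b,c) ∈ A³; |3A| = 32.
Step 5: Check 32 ≤ 136.4722? Yes ✓.

K = 17/6, Plünnecke-Ruzsa bound K³|A| ≈ 136.4722, |3A| = 32, inequality holds.


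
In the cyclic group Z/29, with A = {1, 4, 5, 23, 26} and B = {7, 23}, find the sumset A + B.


Work in Z/29Z: reduce every sum a + b modulo 29.
Enumerate all 10 pairs:
a = 1: 1+7=8, 1+23=24
a = 4: 4+7=11, 4+23=27
a = 5: 5+7=12, 5+23=28
a = 23: 23+7=1, 23+23=17
a = 26: 26+7=4, 26+23=20
Distinct residues collected: {1, 4, 8, 11, 12, 17, 20, 24, 27, 28}
|A + B| = 10 (out of 29 total residues).

A + B = {1, 4, 8, 11, 12, 17, 20, 24, 27, 28}


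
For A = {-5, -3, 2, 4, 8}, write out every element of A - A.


A - A = {a - a' : a, a' ∈ A}.
Compute a - a' for each ordered pair (a, a'):
a = -5: -5--5=0, -5--3=-2, -5-2=-7, -5-4=-9, -5-8=-13
a = -3: -3--5=2, -3--3=0, -3-2=-5, -3-4=-7, -3-8=-11
a = 2: 2--5=7, 2--3=5, 2-2=0, 2-4=-2, 2-8=-6
a = 4: 4--5=9, 4--3=7, 4-2=2, 4-4=0, 4-8=-4
a = 8: 8--5=13, 8--3=11, 8-2=6, 8-4=4, 8-8=0
Collecting distinct values (and noting 0 appears from a-a):
A - A = {-13, -11, -9, -7, -6, -5, -4, -2, 0, 2, 4, 5, 6, 7, 9, 11, 13}
|A - A| = 17

A - A = {-13, -11, -9, -7, -6, -5, -4, -2, 0, 2, 4, 5, 6, 7, 9, 11, 13}


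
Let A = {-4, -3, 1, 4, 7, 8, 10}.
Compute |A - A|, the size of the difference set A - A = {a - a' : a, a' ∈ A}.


A - A = {a - a' : a, a' ∈ A}; |A| = 7.
Bounds: 2|A|-1 ≤ |A - A| ≤ |A|² - |A| + 1, i.e. 13 ≤ |A - A| ≤ 43.
Note: 0 ∈ A - A always (from a - a). The set is symmetric: if d ∈ A - A then -d ∈ A - A.
Enumerate nonzero differences d = a - a' with a > a' (then include -d):
Positive differences: {1, 2, 3, 4, 5, 6, 7, 8, 9, 10, 11, 12, 13, 14}
Full difference set: {0} ∪ (positive diffs) ∪ (negative diffs).
|A - A| = 1 + 2·14 = 29 (matches direct enumeration: 29).

|A - A| = 29


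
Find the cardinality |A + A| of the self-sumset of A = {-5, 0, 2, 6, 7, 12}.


A + A = {a + a' : a, a' ∈ A}; |A| = 6.
General bounds: 2|A| - 1 ≤ |A + A| ≤ |A|(|A|+1)/2, i.e. 11 ≤ |A + A| ≤ 21.
Lower bound 2|A|-1 is attained iff A is an arithmetic progression.
Enumerate sums a + a' for a ≤ a' (symmetric, so this suffices):
a = -5: -5+-5=-10, -5+0=-5, -5+2=-3, -5+6=1, -5+7=2, -5+12=7
a = 0: 0+0=0, 0+2=2, 0+6=6, 0+7=7, 0+12=12
a = 2: 2+2=4, 2+6=8, 2+7=9, 2+12=14
a = 6: 6+6=12, 6+7=13, 6+12=18
a = 7: 7+7=14, 7+12=19
a = 12: 12+12=24
Distinct sums: {-10, -5, -3, 0, 1, 2, 4, 6, 7, 8, 9, 12, 13, 14, 18, 19, 24}
|A + A| = 17

|A + A| = 17


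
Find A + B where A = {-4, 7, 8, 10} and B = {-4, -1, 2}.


A + B = {a + b : a ∈ A, b ∈ B}.
Enumerate all |A|·|B| = 4·3 = 12 pairs (a, b) and collect distinct sums.
a = -4: -4+-4=-8, -4+-1=-5, -4+2=-2
a = 7: 7+-4=3, 7+-1=6, 7+2=9
a = 8: 8+-4=4, 8+-1=7, 8+2=10
a = 10: 10+-4=6, 10+-1=9, 10+2=12
Collecting distinct sums: A + B = {-8, -5, -2, 3, 4, 6, 7, 9, 10, 12}
|A + B| = 10

A + B = {-8, -5, -2, 3, 4, 6, 7, 9, 10, 12}


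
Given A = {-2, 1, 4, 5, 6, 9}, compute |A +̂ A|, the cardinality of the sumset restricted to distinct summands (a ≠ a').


Restricted sumset: A +̂ A = {a + a' : a ∈ A, a' ∈ A, a ≠ a'}.
Equivalently, take A + A and drop any sum 2a that is achievable ONLY as a + a for a ∈ A (i.e. sums representable only with equal summands).
Enumerate pairs (a, a') with a < a' (symmetric, so each unordered pair gives one sum; this covers all a ≠ a'):
  -2 + 1 = -1
  -2 + 4 = 2
  -2 + 5 = 3
  -2 + 6 = 4
  -2 + 9 = 7
  1 + 4 = 5
  1 + 5 = 6
  1 + 6 = 7
  1 + 9 = 10
  4 + 5 = 9
  4 + 6 = 10
  4 + 9 = 13
  5 + 6 = 11
  5 + 9 = 14
  6 + 9 = 15
Collected distinct sums: {-1, 2, 3, 4, 5, 6, 7, 9, 10, 11, 13, 14, 15}
|A +̂ A| = 13
(Reference bound: |A +̂ A| ≥ 2|A| - 3 for |A| ≥ 2, with |A| = 6 giving ≥ 9.)

|A +̂ A| = 13


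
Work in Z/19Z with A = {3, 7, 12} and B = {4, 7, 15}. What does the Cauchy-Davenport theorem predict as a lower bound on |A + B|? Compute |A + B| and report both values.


Cauchy-Davenport: |A + B| ≥ min(p, |A| + |B| - 1) for A, B nonempty in Z/pZ.
|A| = 3, |B| = 3, p = 19.
CD lower bound = min(19, 3 + 3 - 1) = min(19, 5) = 5.
Compute A + B mod 19 directly:
a = 3: 3+4=7, 3+7=10, 3+15=18
a = 7: 7+4=11, 7+7=14, 7+15=3
a = 12: 12+4=16, 12+7=0, 12+15=8
A + B = {0, 3, 7, 8, 10, 11, 14, 16, 18}, so |A + B| = 9.
Verify: 9 ≥ 5? Yes ✓.

CD lower bound = 5, actual |A + B| = 9.


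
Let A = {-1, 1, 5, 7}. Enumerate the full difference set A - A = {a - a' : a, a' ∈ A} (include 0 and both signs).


A - A = {a - a' : a, a' ∈ A}.
Compute a - a' for each ordered pair (a, a'):
a = -1: -1--1=0, -1-1=-2, -1-5=-6, -1-7=-8
a = 1: 1--1=2, 1-1=0, 1-5=-4, 1-7=-6
a = 5: 5--1=6, 5-1=4, 5-5=0, 5-7=-2
a = 7: 7--1=8, 7-1=6, 7-5=2, 7-7=0
Collecting distinct values (and noting 0 appears from a-a):
A - A = {-8, -6, -4, -2, 0, 2, 4, 6, 8}
|A - A| = 9

A - A = {-8, -6, -4, -2, 0, 2, 4, 6, 8}


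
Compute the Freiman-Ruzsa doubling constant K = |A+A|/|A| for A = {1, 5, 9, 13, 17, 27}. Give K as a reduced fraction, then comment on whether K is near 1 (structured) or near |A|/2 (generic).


|A| = 6.
Compute A + A by enumerating all 36 pairs.
A + A = {2, 6, 10, 14, 18, 22, 26, 28, 30, 32, 34, 36, 40, 44, 54}, so |A + A| = 15.
K = |A + A| / |A| = 15/6 = 5/2 ≈ 2.5000.
Reference: AP of size 6 gives K = 11/6 ≈ 1.8333; a fully generic set of size 6 gives K ≈ 3.5000.

|A| = 6, |A + A| = 15, K = 15/6 = 5/2.


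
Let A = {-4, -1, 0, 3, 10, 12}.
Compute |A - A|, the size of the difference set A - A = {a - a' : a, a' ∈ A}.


A - A = {a - a' : a, a' ∈ A}; |A| = 6.
Bounds: 2|A|-1 ≤ |A - A| ≤ |A|² - |A| + 1, i.e. 11 ≤ |A - A| ≤ 31.
Note: 0 ∈ A - A always (from a - a). The set is symmetric: if d ∈ A - A then -d ∈ A - A.
Enumerate nonzero differences d = a - a' with a > a' (then include -d):
Positive differences: {1, 2, 3, 4, 7, 9, 10, 11, 12, 13, 14, 16}
Full difference set: {0} ∪ (positive diffs) ∪ (negative diffs).
|A - A| = 1 + 2·12 = 25 (matches direct enumeration: 25).

|A - A| = 25


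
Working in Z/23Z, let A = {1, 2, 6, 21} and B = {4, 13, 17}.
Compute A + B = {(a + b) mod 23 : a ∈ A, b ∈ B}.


Work in Z/23Z: reduce every sum a + b modulo 23.
Enumerate all 12 pairs:
a = 1: 1+4=5, 1+13=14, 1+17=18
a = 2: 2+4=6, 2+13=15, 2+17=19
a = 6: 6+4=10, 6+13=19, 6+17=0
a = 21: 21+4=2, 21+13=11, 21+17=15
Distinct residues collected: {0, 2, 5, 6, 10, 11, 14, 15, 18, 19}
|A + B| = 10 (out of 23 total residues).

A + B = {0, 2, 5, 6, 10, 11, 14, 15, 18, 19}


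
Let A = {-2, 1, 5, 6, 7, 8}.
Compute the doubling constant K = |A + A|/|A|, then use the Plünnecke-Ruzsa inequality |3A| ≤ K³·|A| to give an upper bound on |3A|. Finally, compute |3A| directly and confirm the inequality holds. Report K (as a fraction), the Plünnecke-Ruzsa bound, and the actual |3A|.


|A| = 6.
Step 1: Compute A + A by enumerating all 36 pairs.
A + A = {-4, -1, 2, 3, 4, 5, 6, 7, 8, 9, 10, 11, 12, 13, 14, 15, 16}, so |A + A| = 17.
Step 2: Doubling constant K = |A + A|/|A| = 17/6 = 17/6 ≈ 2.8333.
Step 3: Plünnecke-Ruzsa gives |3A| ≤ K³·|A| = (2.8333)³ · 6 ≈ 136.4722.
Step 4: Compute 3A = A + A + A directly by enumerating all triples (a,b,c) ∈ A³; |3A| = 27.
Step 5: Check 27 ≤ 136.4722? Yes ✓.

K = 17/6, Plünnecke-Ruzsa bound K³|A| ≈ 136.4722, |3A| = 27, inequality holds.


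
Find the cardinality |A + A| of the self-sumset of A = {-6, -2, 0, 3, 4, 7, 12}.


A + A = {a + a' : a, a' ∈ A}; |A| = 7.
General bounds: 2|A| - 1 ≤ |A + A| ≤ |A|(|A|+1)/2, i.e. 13 ≤ |A + A| ≤ 28.
Lower bound 2|A|-1 is attained iff A is an arithmetic progression.
Enumerate sums a + a' for a ≤ a' (symmetric, so this suffices):
a = -6: -6+-6=-12, -6+-2=-8, -6+0=-6, -6+3=-3, -6+4=-2, -6+7=1, -6+12=6
a = -2: -2+-2=-4, -2+0=-2, -2+3=1, -2+4=2, -2+7=5, -2+12=10
a = 0: 0+0=0, 0+3=3, 0+4=4, 0+7=7, 0+12=12
a = 3: 3+3=6, 3+4=7, 3+7=10, 3+12=15
a = 4: 4+4=8, 4+7=11, 4+12=16
a = 7: 7+7=14, 7+12=19
a = 12: 12+12=24
Distinct sums: {-12, -8, -6, -4, -3, -2, 0, 1, 2, 3, 4, 5, 6, 7, 8, 10, 11, 12, 14, 15, 16, 19, 24}
|A + A| = 23

|A + A| = 23


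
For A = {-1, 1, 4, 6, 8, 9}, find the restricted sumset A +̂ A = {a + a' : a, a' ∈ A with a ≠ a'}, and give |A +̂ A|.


Restricted sumset: A +̂ A = {a + a' : a ∈ A, a' ∈ A, a ≠ a'}.
Equivalently, take A + A and drop any sum 2a that is achievable ONLY as a + a for a ∈ A (i.e. sums representable only with equal summands).
Enumerate pairs (a, a') with a < a' (symmetric, so each unordered pair gives one sum; this covers all a ≠ a'):
  -1 + 1 = 0
  -1 + 4 = 3
  -1 + 6 = 5
  -1 + 8 = 7
  -1 + 9 = 8
  1 + 4 = 5
  1 + 6 = 7
  1 + 8 = 9
  1 + 9 = 10
  4 + 6 = 10
  4 + 8 = 12
  4 + 9 = 13
  6 + 8 = 14
  6 + 9 = 15
  8 + 9 = 17
Collected distinct sums: {0, 3, 5, 7, 8, 9, 10, 12, 13, 14, 15, 17}
|A +̂ A| = 12
(Reference bound: |A +̂ A| ≥ 2|A| - 3 for |A| ≥ 2, with |A| = 6 giving ≥ 9.)

|A +̂ A| = 12


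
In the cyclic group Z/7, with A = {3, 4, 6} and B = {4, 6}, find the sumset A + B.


Work in Z/7Z: reduce every sum a + b modulo 7.
Enumerate all 6 pairs:
a = 3: 3+4=0, 3+6=2
a = 4: 4+4=1, 4+6=3
a = 6: 6+4=3, 6+6=5
Distinct residues collected: {0, 1, 2, 3, 5}
|A + B| = 5 (out of 7 total residues).

A + B = {0, 1, 2, 3, 5}


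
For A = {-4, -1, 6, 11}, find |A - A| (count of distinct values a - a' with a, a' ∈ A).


A - A = {a - a' : a, a' ∈ A}; |A| = 4.
Bounds: 2|A|-1 ≤ |A - A| ≤ |A|² - |A| + 1, i.e. 7 ≤ |A - A| ≤ 13.
Note: 0 ∈ A - A always (from a - a). The set is symmetric: if d ∈ A - A then -d ∈ A - A.
Enumerate nonzero differences d = a - a' with a > a' (then include -d):
Positive differences: {3, 5, 7, 10, 12, 15}
Full difference set: {0} ∪ (positive diffs) ∪ (negative diffs).
|A - A| = 1 + 2·6 = 13 (matches direct enumeration: 13).

|A - A| = 13


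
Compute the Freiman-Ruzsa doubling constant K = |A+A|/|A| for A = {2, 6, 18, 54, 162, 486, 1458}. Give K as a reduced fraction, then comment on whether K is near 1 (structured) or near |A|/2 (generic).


|A| = 7.
Compute A + A by enumerating all 49 pairs.
A + A = {4, 8, 12, 20, 24, 36, 56, 60, 72, 108, 164, 168, 180, 216, 324, 488, 492, 504, 540, 648, 972, 1460, 1464, 1476, 1512, 1620, 1944, 2916}, so |A + A| = 28.
K = |A + A| / |A| = 28/7 = 4/1 ≈ 4.0000.
Reference: AP of size 7 gives K = 13/7 ≈ 1.8571; a fully generic set of size 7 gives K ≈ 4.0000.

|A| = 7, |A + A| = 28, K = 28/7 = 4/1.


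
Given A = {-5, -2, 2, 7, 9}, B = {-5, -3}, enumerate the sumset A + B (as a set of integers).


A + B = {a + b : a ∈ A, b ∈ B}.
Enumerate all |A|·|B| = 5·2 = 10 pairs (a, b) and collect distinct sums.
a = -5: -5+-5=-10, -5+-3=-8
a = -2: -2+-5=-7, -2+-3=-5
a = 2: 2+-5=-3, 2+-3=-1
a = 7: 7+-5=2, 7+-3=4
a = 9: 9+-5=4, 9+-3=6
Collecting distinct sums: A + B = {-10, -8, -7, -5, -3, -1, 2, 4, 6}
|A + B| = 9

A + B = {-10, -8, -7, -5, -3, -1, 2, 4, 6}


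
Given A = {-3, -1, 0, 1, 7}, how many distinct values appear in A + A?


A + A = {a + a' : a, a' ∈ A}; |A| = 5.
General bounds: 2|A| - 1 ≤ |A + A| ≤ |A|(|A|+1)/2, i.e. 9 ≤ |A + A| ≤ 15.
Lower bound 2|A|-1 is attained iff A is an arithmetic progression.
Enumerate sums a + a' for a ≤ a' (symmetric, so this suffices):
a = -3: -3+-3=-6, -3+-1=-4, -3+0=-3, -3+1=-2, -3+7=4
a = -1: -1+-1=-2, -1+0=-1, -1+1=0, -1+7=6
a = 0: 0+0=0, 0+1=1, 0+7=7
a = 1: 1+1=2, 1+7=8
a = 7: 7+7=14
Distinct sums: {-6, -4, -3, -2, -1, 0, 1, 2, 4, 6, 7, 8, 14}
|A + A| = 13

|A + A| = 13


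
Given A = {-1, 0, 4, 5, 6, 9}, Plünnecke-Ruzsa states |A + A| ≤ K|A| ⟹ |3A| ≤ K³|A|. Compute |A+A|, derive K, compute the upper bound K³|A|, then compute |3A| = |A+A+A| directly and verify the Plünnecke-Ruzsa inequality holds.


|A| = 6.
Step 1: Compute A + A by enumerating all 36 pairs.
A + A = {-2, -1, 0, 3, 4, 5, 6, 8, 9, 10, 11, 12, 13, 14, 15, 18}, so |A + A| = 16.
Step 2: Doubling constant K = |A + A|/|A| = 16/6 = 16/6 ≈ 2.6667.
Step 3: Plünnecke-Ruzsa gives |3A| ≤ K³·|A| = (2.6667)³ · 6 ≈ 113.7778.
Step 4: Compute 3A = A + A + A directly by enumerating all triples (a,b,c) ∈ A³; |3A| = 28.
Step 5: Check 28 ≤ 113.7778? Yes ✓.

K = 16/6, Plünnecke-Ruzsa bound K³|A| ≈ 113.7778, |3A| = 28, inequality holds.


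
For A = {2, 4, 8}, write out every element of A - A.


A - A = {a - a' : a, a' ∈ A}.
Compute a - a' for each ordered pair (a, a'):
a = 2: 2-2=0, 2-4=-2, 2-8=-6
a = 4: 4-2=2, 4-4=0, 4-8=-4
a = 8: 8-2=6, 8-4=4, 8-8=0
Collecting distinct values (and noting 0 appears from a-a):
A - A = {-6, -4, -2, 0, 2, 4, 6}
|A - A| = 7

A - A = {-6, -4, -2, 0, 2, 4, 6}


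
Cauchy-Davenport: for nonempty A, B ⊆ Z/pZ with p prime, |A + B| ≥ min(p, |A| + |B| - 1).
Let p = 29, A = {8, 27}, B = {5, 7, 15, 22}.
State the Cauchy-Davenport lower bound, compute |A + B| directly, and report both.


Cauchy-Davenport: |A + B| ≥ min(p, |A| + |B| - 1) for A, B nonempty in Z/pZ.
|A| = 2, |B| = 4, p = 29.
CD lower bound = min(29, 2 + 4 - 1) = min(29, 5) = 5.
Compute A + B mod 29 directly:
a = 8: 8+5=13, 8+7=15, 8+15=23, 8+22=1
a = 27: 27+5=3, 27+7=5, 27+15=13, 27+22=20
A + B = {1, 3, 5, 13, 15, 20, 23}, so |A + B| = 7.
Verify: 7 ≥ 5? Yes ✓.

CD lower bound = 5, actual |A + B| = 7.


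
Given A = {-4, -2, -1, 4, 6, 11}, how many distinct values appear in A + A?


A + A = {a + a' : a, a' ∈ A}; |A| = 6.
General bounds: 2|A| - 1 ≤ |A + A| ≤ |A|(|A|+1)/2, i.e. 11 ≤ |A + A| ≤ 21.
Lower bound 2|A|-1 is attained iff A is an arithmetic progression.
Enumerate sums a + a' for a ≤ a' (symmetric, so this suffices):
a = -4: -4+-4=-8, -4+-2=-6, -4+-1=-5, -4+4=0, -4+6=2, -4+11=7
a = -2: -2+-2=-4, -2+-1=-3, -2+4=2, -2+6=4, -2+11=9
a = -1: -1+-1=-2, -1+4=3, -1+6=5, -1+11=10
a = 4: 4+4=8, 4+6=10, 4+11=15
a = 6: 6+6=12, 6+11=17
a = 11: 11+11=22
Distinct sums: {-8, -6, -5, -4, -3, -2, 0, 2, 3, 4, 5, 7, 8, 9, 10, 12, 15, 17, 22}
|A + A| = 19

|A + A| = 19


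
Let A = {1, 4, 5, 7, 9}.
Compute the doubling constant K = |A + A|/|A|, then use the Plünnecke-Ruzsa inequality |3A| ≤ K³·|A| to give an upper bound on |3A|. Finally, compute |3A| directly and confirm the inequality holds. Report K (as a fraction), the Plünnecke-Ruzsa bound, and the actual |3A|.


|A| = 5.
Step 1: Compute A + A by enumerating all 25 pairs.
A + A = {2, 5, 6, 8, 9, 10, 11, 12, 13, 14, 16, 18}, so |A + A| = 12.
Step 2: Doubling constant K = |A + A|/|A| = 12/5 = 12/5 ≈ 2.4000.
Step 3: Plünnecke-Ruzsa gives |3A| ≤ K³·|A| = (2.4000)³ · 5 ≈ 69.1200.
Step 4: Compute 3A = A + A + A directly by enumerating all triples (a,b,c) ∈ A³; |3A| = 20.
Step 5: Check 20 ≤ 69.1200? Yes ✓.

K = 12/5, Plünnecke-Ruzsa bound K³|A| ≈ 69.1200, |3A| = 20, inequality holds.


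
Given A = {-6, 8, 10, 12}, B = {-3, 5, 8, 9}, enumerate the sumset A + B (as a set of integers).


A + B = {a + b : a ∈ A, b ∈ B}.
Enumerate all |A|·|B| = 4·4 = 16 pairs (a, b) and collect distinct sums.
a = -6: -6+-3=-9, -6+5=-1, -6+8=2, -6+9=3
a = 8: 8+-3=5, 8+5=13, 8+8=16, 8+9=17
a = 10: 10+-3=7, 10+5=15, 10+8=18, 10+9=19
a = 12: 12+-3=9, 12+5=17, 12+8=20, 12+9=21
Collecting distinct sums: A + B = {-9, -1, 2, 3, 5, 7, 9, 13, 15, 16, 17, 18, 19, 20, 21}
|A + B| = 15

A + B = {-9, -1, 2, 3, 5, 7, 9, 13, 15, 16, 17, 18, 19, 20, 21}


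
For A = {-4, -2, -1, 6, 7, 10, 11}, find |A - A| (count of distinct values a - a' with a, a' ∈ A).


A - A = {a - a' : a, a' ∈ A}; |A| = 7.
Bounds: 2|A|-1 ≤ |A - A| ≤ |A|² - |A| + 1, i.e. 13 ≤ |A - A| ≤ 43.
Note: 0 ∈ A - A always (from a - a). The set is symmetric: if d ∈ A - A then -d ∈ A - A.
Enumerate nonzero differences d = a - a' with a > a' (then include -d):
Positive differences: {1, 2, 3, 4, 5, 7, 8, 9, 10, 11, 12, 13, 14, 15}
Full difference set: {0} ∪ (positive diffs) ∪ (negative diffs).
|A - A| = 1 + 2·14 = 29 (matches direct enumeration: 29).

|A - A| = 29


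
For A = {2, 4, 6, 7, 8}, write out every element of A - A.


A - A = {a - a' : a, a' ∈ A}.
Compute a - a' for each ordered pair (a, a'):
a = 2: 2-2=0, 2-4=-2, 2-6=-4, 2-7=-5, 2-8=-6
a = 4: 4-2=2, 4-4=0, 4-6=-2, 4-7=-3, 4-8=-4
a = 6: 6-2=4, 6-4=2, 6-6=0, 6-7=-1, 6-8=-2
a = 7: 7-2=5, 7-4=3, 7-6=1, 7-7=0, 7-8=-1
a = 8: 8-2=6, 8-4=4, 8-6=2, 8-7=1, 8-8=0
Collecting distinct values (and noting 0 appears from a-a):
A - A = {-6, -5, -4, -3, -2, -1, 0, 1, 2, 3, 4, 5, 6}
|A - A| = 13

A - A = {-6, -5, -4, -3, -2, -1, 0, 1, 2, 3, 4, 5, 6}


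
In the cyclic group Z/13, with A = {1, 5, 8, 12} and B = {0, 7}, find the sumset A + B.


Work in Z/13Z: reduce every sum a + b modulo 13.
Enumerate all 8 pairs:
a = 1: 1+0=1, 1+7=8
a = 5: 5+0=5, 5+7=12
a = 8: 8+0=8, 8+7=2
a = 12: 12+0=12, 12+7=6
Distinct residues collected: {1, 2, 5, 6, 8, 12}
|A + B| = 6 (out of 13 total residues).

A + B = {1, 2, 5, 6, 8, 12}


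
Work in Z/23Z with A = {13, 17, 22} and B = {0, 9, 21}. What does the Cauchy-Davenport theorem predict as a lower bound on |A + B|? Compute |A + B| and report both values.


Cauchy-Davenport: |A + B| ≥ min(p, |A| + |B| - 1) for A, B nonempty in Z/pZ.
|A| = 3, |B| = 3, p = 23.
CD lower bound = min(23, 3 + 3 - 1) = min(23, 5) = 5.
Compute A + B mod 23 directly:
a = 13: 13+0=13, 13+9=22, 13+21=11
a = 17: 17+0=17, 17+9=3, 17+21=15
a = 22: 22+0=22, 22+9=8, 22+21=20
A + B = {3, 8, 11, 13, 15, 17, 20, 22}, so |A + B| = 8.
Verify: 8 ≥ 5? Yes ✓.

CD lower bound = 5, actual |A + B| = 8.


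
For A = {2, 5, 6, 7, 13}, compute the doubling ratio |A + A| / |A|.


|A| = 5.
Compute A + A by enumerating all 25 pairs.
A + A = {4, 7, 8, 9, 10, 11, 12, 13, 14, 15, 18, 19, 20, 26}, so |A + A| = 14.
K = |A + A| / |A| = 14/5 (already in lowest terms) ≈ 2.8000.
Reference: AP of size 5 gives K = 9/5 ≈ 1.8000; a fully generic set of size 5 gives K ≈ 3.0000.

|A| = 5, |A + A| = 14, K = 14/5.


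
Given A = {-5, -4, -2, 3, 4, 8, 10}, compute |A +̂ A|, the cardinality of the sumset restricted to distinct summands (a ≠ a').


Restricted sumset: A +̂ A = {a + a' : a ∈ A, a' ∈ A, a ≠ a'}.
Equivalently, take A + A and drop any sum 2a that is achievable ONLY as a + a for a ∈ A (i.e. sums representable only with equal summands).
Enumerate pairs (a, a') with a < a' (symmetric, so each unordered pair gives one sum; this covers all a ≠ a'):
  -5 + -4 = -9
  -5 + -2 = -7
  -5 + 3 = -2
  -5 + 4 = -1
  -5 + 8 = 3
  -5 + 10 = 5
  -4 + -2 = -6
  -4 + 3 = -1
  -4 + 4 = 0
  -4 + 8 = 4
  -4 + 10 = 6
  -2 + 3 = 1
  -2 + 4 = 2
  -2 + 8 = 6
  -2 + 10 = 8
  3 + 4 = 7
  3 + 8 = 11
  3 + 10 = 13
  4 + 8 = 12
  4 + 10 = 14
  8 + 10 = 18
Collected distinct sums: {-9, -7, -6, -2, -1, 0, 1, 2, 3, 4, 5, 6, 7, 8, 11, 12, 13, 14, 18}
|A +̂ A| = 19
(Reference bound: |A +̂ A| ≥ 2|A| - 3 for |A| ≥ 2, with |A| = 7 giving ≥ 11.)

|A +̂ A| = 19


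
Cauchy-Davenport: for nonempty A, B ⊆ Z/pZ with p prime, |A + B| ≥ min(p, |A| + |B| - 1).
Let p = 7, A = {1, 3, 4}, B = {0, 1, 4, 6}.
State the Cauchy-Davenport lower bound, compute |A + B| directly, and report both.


Cauchy-Davenport: |A + B| ≥ min(p, |A| + |B| - 1) for A, B nonempty in Z/pZ.
|A| = 3, |B| = 4, p = 7.
CD lower bound = min(7, 3 + 4 - 1) = min(7, 6) = 6.
Compute A + B mod 7 directly:
a = 1: 1+0=1, 1+1=2, 1+4=5, 1+6=0
a = 3: 3+0=3, 3+1=4, 3+4=0, 3+6=2
a = 4: 4+0=4, 4+1=5, 4+4=1, 4+6=3
A + B = {0, 1, 2, 3, 4, 5}, so |A + B| = 6.
Verify: 6 ≥ 6? Yes ✓.

CD lower bound = 6, actual |A + B| = 6.


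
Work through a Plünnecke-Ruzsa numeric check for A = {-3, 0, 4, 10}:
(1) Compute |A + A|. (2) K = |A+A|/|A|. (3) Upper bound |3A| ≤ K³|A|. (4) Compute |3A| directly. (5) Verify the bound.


|A| = 4.
Step 1: Compute A + A by enumerating all 16 pairs.
A + A = {-6, -3, 0, 1, 4, 7, 8, 10, 14, 20}, so |A + A| = 10.
Step 2: Doubling constant K = |A + A|/|A| = 10/4 = 10/4 ≈ 2.5000.
Step 3: Plünnecke-Ruzsa gives |3A| ≤ K³·|A| = (2.5000)³ · 4 ≈ 62.5000.
Step 4: Compute 3A = A + A + A directly by enumerating all triples (a,b,c) ∈ A³; |3A| = 19.
Step 5: Check 19 ≤ 62.5000? Yes ✓.

K = 10/4, Plünnecke-Ruzsa bound K³|A| ≈ 62.5000, |3A| = 19, inequality holds.


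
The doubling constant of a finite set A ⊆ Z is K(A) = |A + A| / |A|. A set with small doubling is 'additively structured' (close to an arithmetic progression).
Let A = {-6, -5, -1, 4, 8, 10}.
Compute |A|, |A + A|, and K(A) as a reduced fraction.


|A| = 6.
Compute A + A by enumerating all 36 pairs.
A + A = {-12, -11, -10, -7, -6, -2, -1, 2, 3, 4, 5, 7, 8, 9, 12, 14, 16, 18, 20}, so |A + A| = 19.
K = |A + A| / |A| = 19/6 (already in lowest terms) ≈ 3.1667.
Reference: AP of size 6 gives K = 11/6 ≈ 1.8333; a fully generic set of size 6 gives K ≈ 3.5000.

|A| = 6, |A + A| = 19, K = 19/6.


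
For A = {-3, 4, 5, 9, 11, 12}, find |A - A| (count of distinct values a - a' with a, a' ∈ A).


A - A = {a - a' : a, a' ∈ A}; |A| = 6.
Bounds: 2|A|-1 ≤ |A - A| ≤ |A|² - |A| + 1, i.e. 11 ≤ |A - A| ≤ 31.
Note: 0 ∈ A - A always (from a - a). The set is symmetric: if d ∈ A - A then -d ∈ A - A.
Enumerate nonzero differences d = a - a' with a > a' (then include -d):
Positive differences: {1, 2, 3, 4, 5, 6, 7, 8, 12, 14, 15}
Full difference set: {0} ∪ (positive diffs) ∪ (negative diffs).
|A - A| = 1 + 2·11 = 23 (matches direct enumeration: 23).

|A - A| = 23


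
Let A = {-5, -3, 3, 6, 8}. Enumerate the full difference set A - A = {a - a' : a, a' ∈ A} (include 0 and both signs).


A - A = {a - a' : a, a' ∈ A}.
Compute a - a' for each ordered pair (a, a'):
a = -5: -5--5=0, -5--3=-2, -5-3=-8, -5-6=-11, -5-8=-13
a = -3: -3--5=2, -3--3=0, -3-3=-6, -3-6=-9, -3-8=-11
a = 3: 3--5=8, 3--3=6, 3-3=0, 3-6=-3, 3-8=-5
a = 6: 6--5=11, 6--3=9, 6-3=3, 6-6=0, 6-8=-2
a = 8: 8--5=13, 8--3=11, 8-3=5, 8-6=2, 8-8=0
Collecting distinct values (and noting 0 appears from a-a):
A - A = {-13, -11, -9, -8, -6, -5, -3, -2, 0, 2, 3, 5, 6, 8, 9, 11, 13}
|A - A| = 17

A - A = {-13, -11, -9, -8, -6, -5, -3, -2, 0, 2, 3, 5, 6, 8, 9, 11, 13}


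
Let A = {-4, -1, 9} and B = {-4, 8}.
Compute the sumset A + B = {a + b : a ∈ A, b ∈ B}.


A + B = {a + b : a ∈ A, b ∈ B}.
Enumerate all |A|·|B| = 3·2 = 6 pairs (a, b) and collect distinct sums.
a = -4: -4+-4=-8, -4+8=4
a = -1: -1+-4=-5, -1+8=7
a = 9: 9+-4=5, 9+8=17
Collecting distinct sums: A + B = {-8, -5, 4, 5, 7, 17}
|A + B| = 6

A + B = {-8, -5, 4, 5, 7, 17}


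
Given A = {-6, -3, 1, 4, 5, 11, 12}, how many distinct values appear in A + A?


A + A = {a + a' : a, a' ∈ A}; |A| = 7.
General bounds: 2|A| - 1 ≤ |A + A| ≤ |A|(|A|+1)/2, i.e. 13 ≤ |A + A| ≤ 28.
Lower bound 2|A|-1 is attained iff A is an arithmetic progression.
Enumerate sums a + a' for a ≤ a' (symmetric, so this suffices):
a = -6: -6+-6=-12, -6+-3=-9, -6+1=-5, -6+4=-2, -6+5=-1, -6+11=5, -6+12=6
a = -3: -3+-3=-6, -3+1=-2, -3+4=1, -3+5=2, -3+11=8, -3+12=9
a = 1: 1+1=2, 1+4=5, 1+5=6, 1+11=12, 1+12=13
a = 4: 4+4=8, 4+5=9, 4+11=15, 4+12=16
a = 5: 5+5=10, 5+11=16, 5+12=17
a = 11: 11+11=22, 11+12=23
a = 12: 12+12=24
Distinct sums: {-12, -9, -6, -5, -2, -1, 1, 2, 5, 6, 8, 9, 10, 12, 13, 15, 16, 17, 22, 23, 24}
|A + A| = 21

|A + A| = 21


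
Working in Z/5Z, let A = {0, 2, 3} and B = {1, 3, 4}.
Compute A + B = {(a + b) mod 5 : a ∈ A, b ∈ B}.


Work in Z/5Z: reduce every sum a + b modulo 5.
Enumerate all 9 pairs:
a = 0: 0+1=1, 0+3=3, 0+4=4
a = 2: 2+1=3, 2+3=0, 2+4=1
a = 3: 3+1=4, 3+3=1, 3+4=2
Distinct residues collected: {0, 1, 2, 3, 4}
|A + B| = 5 (out of 5 total residues).

A + B = {0, 1, 2, 3, 4}


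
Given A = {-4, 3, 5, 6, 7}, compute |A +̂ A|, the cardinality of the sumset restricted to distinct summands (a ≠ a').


Restricted sumset: A +̂ A = {a + a' : a ∈ A, a' ∈ A, a ≠ a'}.
Equivalently, take A + A and drop any sum 2a that is achievable ONLY as a + a for a ∈ A (i.e. sums representable only with equal summands).
Enumerate pairs (a, a') with a < a' (symmetric, so each unordered pair gives one sum; this covers all a ≠ a'):
  -4 + 3 = -1
  -4 + 5 = 1
  -4 + 6 = 2
  -4 + 7 = 3
  3 + 5 = 8
  3 + 6 = 9
  3 + 7 = 10
  5 + 6 = 11
  5 + 7 = 12
  6 + 7 = 13
Collected distinct sums: {-1, 1, 2, 3, 8, 9, 10, 11, 12, 13}
|A +̂ A| = 10
(Reference bound: |A +̂ A| ≥ 2|A| - 3 for |A| ≥ 2, with |A| = 5 giving ≥ 7.)

|A +̂ A| = 10


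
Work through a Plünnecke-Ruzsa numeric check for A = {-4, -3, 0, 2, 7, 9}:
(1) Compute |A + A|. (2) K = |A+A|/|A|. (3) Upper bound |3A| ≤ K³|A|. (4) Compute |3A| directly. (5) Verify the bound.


|A| = 6.
Step 1: Compute A + A by enumerating all 36 pairs.
A + A = {-8, -7, -6, -4, -3, -2, -1, 0, 2, 3, 4, 5, 6, 7, 9, 11, 14, 16, 18}, so |A + A| = 19.
Step 2: Doubling constant K = |A + A|/|A| = 19/6 = 19/6 ≈ 3.1667.
Step 3: Plünnecke-Ruzsa gives |3A| ≤ K³·|A| = (3.1667)³ · 6 ≈ 190.5278.
Step 4: Compute 3A = A + A + A directly by enumerating all triples (a,b,c) ∈ A³; |3A| = 35.
Step 5: Check 35 ≤ 190.5278? Yes ✓.

K = 19/6, Plünnecke-Ruzsa bound K³|A| ≈ 190.5278, |3A| = 35, inequality holds.


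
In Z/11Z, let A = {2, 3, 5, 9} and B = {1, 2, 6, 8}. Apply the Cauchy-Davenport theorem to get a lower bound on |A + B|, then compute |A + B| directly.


Cauchy-Davenport: |A + B| ≥ min(p, |A| + |B| - 1) for A, B nonempty in Z/pZ.
|A| = 4, |B| = 4, p = 11.
CD lower bound = min(11, 4 + 4 - 1) = min(11, 7) = 7.
Compute A + B mod 11 directly:
a = 2: 2+1=3, 2+2=4, 2+6=8, 2+8=10
a = 3: 3+1=4, 3+2=5, 3+6=9, 3+8=0
a = 5: 5+1=6, 5+2=7, 5+6=0, 5+8=2
a = 9: 9+1=10, 9+2=0, 9+6=4, 9+8=6
A + B = {0, 2, 3, 4, 5, 6, 7, 8, 9, 10}, so |A + B| = 10.
Verify: 10 ≥ 7? Yes ✓.

CD lower bound = 7, actual |A + B| = 10.


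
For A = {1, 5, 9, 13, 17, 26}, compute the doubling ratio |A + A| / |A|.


|A| = 6.
Compute A + A by enumerating all 36 pairs.
A + A = {2, 6, 10, 14, 18, 22, 26, 27, 30, 31, 34, 35, 39, 43, 52}, so |A + A| = 15.
K = |A + A| / |A| = 15/6 = 5/2 ≈ 2.5000.
Reference: AP of size 6 gives K = 11/6 ≈ 1.8333; a fully generic set of size 6 gives K ≈ 3.5000.

|A| = 6, |A + A| = 15, K = 15/6 = 5/2.


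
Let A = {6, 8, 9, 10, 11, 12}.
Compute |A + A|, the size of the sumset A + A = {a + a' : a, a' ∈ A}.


A + A = {a + a' : a, a' ∈ A}; |A| = 6.
General bounds: 2|A| - 1 ≤ |A + A| ≤ |A|(|A|+1)/2, i.e. 11 ≤ |A + A| ≤ 21.
Lower bound 2|A|-1 is attained iff A is an arithmetic progression.
Enumerate sums a + a' for a ≤ a' (symmetric, so this suffices):
a = 6: 6+6=12, 6+8=14, 6+9=15, 6+10=16, 6+11=17, 6+12=18
a = 8: 8+8=16, 8+9=17, 8+10=18, 8+11=19, 8+12=20
a = 9: 9+9=18, 9+10=19, 9+11=20, 9+12=21
a = 10: 10+10=20, 10+11=21, 10+12=22
a = 11: 11+11=22, 11+12=23
a = 12: 12+12=24
Distinct sums: {12, 14, 15, 16, 17, 18, 19, 20, 21, 22, 23, 24}
|A + A| = 12

|A + A| = 12


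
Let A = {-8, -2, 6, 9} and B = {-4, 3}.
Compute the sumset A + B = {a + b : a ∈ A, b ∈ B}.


A + B = {a + b : a ∈ A, b ∈ B}.
Enumerate all |A|·|B| = 4·2 = 8 pairs (a, b) and collect distinct sums.
a = -8: -8+-4=-12, -8+3=-5
a = -2: -2+-4=-6, -2+3=1
a = 6: 6+-4=2, 6+3=9
a = 9: 9+-4=5, 9+3=12
Collecting distinct sums: A + B = {-12, -6, -5, 1, 2, 5, 9, 12}
|A + B| = 8

A + B = {-12, -6, -5, 1, 2, 5, 9, 12}


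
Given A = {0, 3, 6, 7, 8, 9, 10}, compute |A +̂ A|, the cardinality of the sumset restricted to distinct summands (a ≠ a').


Restricted sumset: A +̂ A = {a + a' : a ∈ A, a' ∈ A, a ≠ a'}.
Equivalently, take A + A and drop any sum 2a that is achievable ONLY as a + a for a ∈ A (i.e. sums representable only with equal summands).
Enumerate pairs (a, a') with a < a' (symmetric, so each unordered pair gives one sum; this covers all a ≠ a'):
  0 + 3 = 3
  0 + 6 = 6
  0 + 7 = 7
  0 + 8 = 8
  0 + 9 = 9
  0 + 10 = 10
  3 + 6 = 9
  3 + 7 = 10
  3 + 8 = 11
  3 + 9 = 12
  3 + 10 = 13
  6 + 7 = 13
  6 + 8 = 14
  6 + 9 = 15
  6 + 10 = 16
  7 + 8 = 15
  7 + 9 = 16
  7 + 10 = 17
  8 + 9 = 17
  8 + 10 = 18
  9 + 10 = 19
Collected distinct sums: {3, 6, 7, 8, 9, 10, 11, 12, 13, 14, 15, 16, 17, 18, 19}
|A +̂ A| = 15
(Reference bound: |A +̂ A| ≥ 2|A| - 3 for |A| ≥ 2, with |A| = 7 giving ≥ 11.)

|A +̂ A| = 15


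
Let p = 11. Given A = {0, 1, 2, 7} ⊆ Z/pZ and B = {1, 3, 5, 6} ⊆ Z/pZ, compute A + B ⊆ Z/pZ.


Work in Z/11Z: reduce every sum a + b modulo 11.
Enumerate all 16 pairs:
a = 0: 0+1=1, 0+3=3, 0+5=5, 0+6=6
a = 1: 1+1=2, 1+3=4, 1+5=6, 1+6=7
a = 2: 2+1=3, 2+3=5, 2+5=7, 2+6=8
a = 7: 7+1=8, 7+3=10, 7+5=1, 7+6=2
Distinct residues collected: {1, 2, 3, 4, 5, 6, 7, 8, 10}
|A + B| = 9 (out of 11 total residues).

A + B = {1, 2, 3, 4, 5, 6, 7, 8, 10}
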